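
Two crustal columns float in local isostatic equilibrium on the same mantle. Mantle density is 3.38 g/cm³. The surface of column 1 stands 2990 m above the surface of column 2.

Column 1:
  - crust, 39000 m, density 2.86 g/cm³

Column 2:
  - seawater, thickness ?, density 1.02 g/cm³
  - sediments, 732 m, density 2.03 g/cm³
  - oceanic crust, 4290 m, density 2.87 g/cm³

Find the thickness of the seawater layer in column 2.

Take the compensation level at the base of the deeper column (depth z_c below the surface of column 1) and equate Σ ρ_i t_i down to z_c; mantle fills any gap and the z_c terms cancel.
Column 1: 39000×2.86 + (z_c − 39000)×3.38
Column 2: 2990×0 + x×1.02 + 732×2.03 + 4290×2.87 + (z_c − 2990 − 5022 − x)×3.38
The z_c×3.38 term appears on both sides and cancels. Collect the known terms of each column as K = Σ(ρt)_known − 3.38 × (depth of known layers): K_1 = 111540 − 3.38×39000 = −20280; K_2 = 13798.26 − 3.38×(2990 + 5022) = −13282.3.
Balance: K_1 = K_2 − x×(3.38 − 1.02), so x = (K_2 − K_1)/(3.38 − 1.02) = 6997.7/2.36 = 2970 m.

2970 m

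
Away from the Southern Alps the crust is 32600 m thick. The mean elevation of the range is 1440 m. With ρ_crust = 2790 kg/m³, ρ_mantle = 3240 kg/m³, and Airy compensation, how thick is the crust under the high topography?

Root depth r = h ρ_c / (ρ_m − ρ_c) = 1440 m × 2790 / 450 = 8928 m.
Total thickness = T + h + r = 32600 m + 1440 m + 8928 m = 43000 m.

43000 m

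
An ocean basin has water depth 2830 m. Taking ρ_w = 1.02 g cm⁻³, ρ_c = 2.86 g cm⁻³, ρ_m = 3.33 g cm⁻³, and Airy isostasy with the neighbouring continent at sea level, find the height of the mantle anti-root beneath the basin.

11100 m

By Archimedes' principle applied to the lithosphere: replacing crust with seawater at the top is compensated by replacing crust with mantle at the base: d (ρ_c − ρ_w) = a (ρ_m − ρ_c).
a = d (ρ_c − ρ_w)/(ρ_m − ρ_c) = 2830 m × 1.84/0.47 = 11100 m.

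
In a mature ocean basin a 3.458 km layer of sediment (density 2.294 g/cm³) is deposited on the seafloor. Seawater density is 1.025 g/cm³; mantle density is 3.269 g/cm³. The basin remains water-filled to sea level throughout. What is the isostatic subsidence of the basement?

Submarine loading: the sediment displaces seawater, and the subsidence is in turn flooded, so s (ρ_m − ρ_w) = t (ρ_sed − ρ_w).
s = 3.458 km × (2.294 − 1.025) / (3.269 − 1.025) = 1.96 km.

1.96 km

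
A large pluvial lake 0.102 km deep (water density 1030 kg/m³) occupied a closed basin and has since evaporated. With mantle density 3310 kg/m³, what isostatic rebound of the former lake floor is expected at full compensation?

u = d ρ_w/ρ_m = 0.102 km × 1030/3310 = 0.0317 km.

0.0317 km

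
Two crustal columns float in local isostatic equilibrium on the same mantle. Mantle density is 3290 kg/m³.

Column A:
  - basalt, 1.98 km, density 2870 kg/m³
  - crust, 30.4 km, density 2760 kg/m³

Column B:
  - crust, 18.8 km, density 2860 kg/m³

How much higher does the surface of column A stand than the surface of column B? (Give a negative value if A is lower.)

For any compensation level in the mantle, the mantle terms cancel and isostasy reduces to e = (Σt_A − Σt_B) − (Σ(ρt)_A − Σ(ρt)_B) / ρ_m.
Σt_A = 32.38 km; Σt_B = 18.8 km; Σ(ρt)_A = 89586.6; Σ(ρt)_B = 53768 (in km·kg/m³).
e = (32.38 − 18.8) − (89586.6 − 53768) / 3290 = 2.69 km.

2.69 km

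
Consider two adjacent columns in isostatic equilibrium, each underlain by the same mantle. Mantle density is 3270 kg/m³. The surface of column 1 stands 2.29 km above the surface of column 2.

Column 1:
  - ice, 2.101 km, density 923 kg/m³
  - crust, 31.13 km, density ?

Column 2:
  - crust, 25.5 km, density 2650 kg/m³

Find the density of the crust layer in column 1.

2680 kg/m³

Take the compensation level at the base of the deeper column (depth z_c below the surface of column 1) and equate Σ ρ_i t_i down to z_c; mantle fills any gap and the z_c terms cancel.
Column 1: 2.101×923 + 31.13×ρ + (z_c − 33.231)×3270
Column 2: 2.29×0 + 25.5×2650 + (z_c − 2.29 − 25.5)×3270
The z_c×3270 term appears on both sides and cancels. Collect the known terms of each column as K = Σ(ρt)_known − 3270 × (depth of known layers): K_1 = 1939.223 − 3270×33.231 = −106726.147; K_2 = 67575 − 3270×(2.29 + 25.5) = −23298.3.
Balance: K_1 + 31.13×ρ = K_2, so ρ = (K_2 − K_1)/31.13 = 83427.8/31.13 = 2680 kg/m³.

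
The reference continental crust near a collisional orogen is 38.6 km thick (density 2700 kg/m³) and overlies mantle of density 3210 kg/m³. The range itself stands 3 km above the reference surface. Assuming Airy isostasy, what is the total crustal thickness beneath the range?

Root depth r = h ρ_c / (ρ_m − ρ_c) = 3 km × 2700 / 510 = 15.88 km.
Total thickness = T + h + r = 38.6 km + 3 km + 15.88 km = 57.5 km.

57.5 km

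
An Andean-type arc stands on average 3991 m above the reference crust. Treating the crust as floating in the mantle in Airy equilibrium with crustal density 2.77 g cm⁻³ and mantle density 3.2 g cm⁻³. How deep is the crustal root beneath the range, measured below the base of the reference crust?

For local isostatic compensation: the weight of the topography is balanced by the buoyancy of the root, ρ_c h = (ρ_m − ρ_c) r.
r = h · ρ_c / (ρ_m − ρ_c) = 3991 m × 2.77 / (3.2 − 2.77) = 25700 m.

25700 m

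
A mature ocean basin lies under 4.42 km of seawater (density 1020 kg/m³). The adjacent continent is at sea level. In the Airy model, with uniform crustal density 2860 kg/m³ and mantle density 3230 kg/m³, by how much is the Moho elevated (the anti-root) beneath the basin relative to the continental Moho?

22 km

In Airy isostatic equilibrium: replacing crust with seawater at the top is compensated by replacing crust with mantle at the base: d (ρ_c − ρ_w) = a (ρ_m − ρ_c).
a = d (ρ_c − ρ_w)/(ρ_m − ρ_c) = 4.42 km × 1840/370 = 22 km.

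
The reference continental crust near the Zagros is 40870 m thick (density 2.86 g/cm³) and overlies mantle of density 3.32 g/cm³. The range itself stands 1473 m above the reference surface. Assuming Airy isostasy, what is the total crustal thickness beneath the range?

Root depth r = h ρ_c / (ρ_m − ρ_c) = 1473 m × 2.86 / 0.46 = 9158 m.
Total thickness = T + h + r = 40870 m + 1473 m + 9158 m = 51500 m.

51500 m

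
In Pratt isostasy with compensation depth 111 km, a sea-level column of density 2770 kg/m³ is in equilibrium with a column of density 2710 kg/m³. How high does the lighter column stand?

2.46 km

ρ_ref D = ρ (D + h) → h = D (ρ_ref − ρ)/ρ.
h = 111 km × (2770 − 2710)/2710 = 2.46 km.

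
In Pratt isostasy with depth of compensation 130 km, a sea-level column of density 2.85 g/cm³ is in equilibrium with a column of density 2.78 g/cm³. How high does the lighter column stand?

ρ_ref D = ρ (D + h) → h = D (ρ_ref − ρ)/ρ.
h = 130 km × (2.85 − 2.78)/2.78 = 3.27 km.

3.27 km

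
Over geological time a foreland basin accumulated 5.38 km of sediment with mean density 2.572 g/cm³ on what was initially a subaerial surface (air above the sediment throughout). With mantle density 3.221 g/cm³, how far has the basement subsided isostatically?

Subaerial load: s = t ρ_sed / ρ_m = 5.38 km × 2.572/3.221 = 4.3 km.

4.3 km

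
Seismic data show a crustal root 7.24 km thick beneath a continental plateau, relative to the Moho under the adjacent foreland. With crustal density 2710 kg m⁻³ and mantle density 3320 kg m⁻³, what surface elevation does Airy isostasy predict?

For local isostatic compensation: ρ_c h = (ρ_m − ρ_c) r.
h = r (ρ_m − ρ_c) / ρ_c = 7.24 km × (3320 − 2710) / 2710 = 1.63 km.

1.63 km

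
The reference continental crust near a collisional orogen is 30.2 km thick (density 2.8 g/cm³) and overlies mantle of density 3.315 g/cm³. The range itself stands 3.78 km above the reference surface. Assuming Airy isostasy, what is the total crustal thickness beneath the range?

Root depth r = h ρ_c / (ρ_m − ρ_c) = 3.78 km × 2.8 / 0.515 = 20.55 km.
Total thickness = T + h + r = 30.2 km + 3.78 km + 20.55 km = 54.5 km.

54.5 km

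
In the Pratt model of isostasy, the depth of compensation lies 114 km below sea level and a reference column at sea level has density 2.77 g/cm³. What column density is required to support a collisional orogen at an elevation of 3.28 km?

2.69 g/cm³

Pratt balance: ρ_ref D = ρ (D + h).
ρ = ρ_ref D/(D + h) = 2.77 × 114 km/(114 km + 3.28 km) = 2.69 g/cm³.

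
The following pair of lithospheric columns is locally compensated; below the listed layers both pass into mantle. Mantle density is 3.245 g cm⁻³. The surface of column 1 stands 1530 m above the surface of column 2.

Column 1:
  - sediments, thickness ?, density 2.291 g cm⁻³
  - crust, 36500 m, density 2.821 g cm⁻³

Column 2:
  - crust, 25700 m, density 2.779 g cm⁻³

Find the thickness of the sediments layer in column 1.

Take the compensation level at the base of the deeper column (depth z_c below the surface of column 1) and equate Σ ρ_i t_i down to z_c; mantle fills any gap and the z_c terms cancel.
Column 1: x×2.291 + 36500×2.821 + (z_c − 36500 − x)×3.245
Column 2: 1530×0 + 25700×2.779 + (z_c − 1530 − 25700)×3.245
The z_c×3.245 term appears on both sides and cancels. Collect the known terms of each column as K = Σ(ρt)_known − 3.245 × (depth of known layers): K_1 = 102966.5 − 3.245×36500 = −15476; K_2 = 71420.3 − 3.245×(1530 + 25700) = −16941.05.
Balance: K_1 − x×(3.245 − 2.291) = K_2, so x = (K_1 − K_2)/(3.245 − 2.291) = 1465.05/0.954 = 1540 m.

1540 m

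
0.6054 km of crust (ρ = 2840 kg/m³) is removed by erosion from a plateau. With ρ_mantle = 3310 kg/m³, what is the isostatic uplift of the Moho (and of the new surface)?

Unloading: uplift u = e ρ_c/ρ_m = 0.6054 km × 2840/3310 = 0.519 km.

0.519 km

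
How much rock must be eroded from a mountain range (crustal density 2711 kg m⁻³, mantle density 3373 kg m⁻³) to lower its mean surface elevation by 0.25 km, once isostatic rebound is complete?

Net drop Δ = e − u = e − e ρ_c/ρ_m = e (ρ_m − ρ_c)/ρ_m.
e = Δ ρ_m/(ρ_m − ρ_c) = 0.25 km × 3373/662 = 1.27 km.

1.27 km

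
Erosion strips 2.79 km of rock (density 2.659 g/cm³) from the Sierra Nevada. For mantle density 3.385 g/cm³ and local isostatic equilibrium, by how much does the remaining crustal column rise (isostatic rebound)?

Unloading: uplift u = e ρ_c/ρ_m = 2.79 km × 2.659/3.385 = 2.19 km.

2.19 km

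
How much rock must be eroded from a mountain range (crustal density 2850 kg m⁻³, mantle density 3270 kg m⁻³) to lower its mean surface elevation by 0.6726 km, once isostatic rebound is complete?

Net drop Δ = e − u = e − e ρ_c/ρ_m = e (ρ_m − ρ_c)/ρ_m.
e = Δ ρ_m/(ρ_m − ρ_c) = 0.6726 km × 3270/420 = 5.24 km.

5.24 km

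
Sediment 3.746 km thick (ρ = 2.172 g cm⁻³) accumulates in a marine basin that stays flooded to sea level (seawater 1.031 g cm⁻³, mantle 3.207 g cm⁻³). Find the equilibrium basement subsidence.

Submarine loading: the sediment displaces seawater, and the subsidence is in turn flooded, so s (ρ_m − ρ_w) = t (ρ_sed − ρ_w).
s = 3.746 km × (2.172 − 1.031) / (3.207 − 1.031) = 1.96 km.

1.96 km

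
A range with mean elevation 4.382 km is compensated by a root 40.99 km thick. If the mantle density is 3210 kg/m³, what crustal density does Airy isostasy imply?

2900 kg/m³

ρ_c h = (ρ_m − ρ_c) r → ρ_c (h + r) = ρ_m r → ρ_c = ρ_m r / (h + r).
ρ_c = 3210 × 40.99 km / (4.382 km + 40.99 km) = 2900 kg/m³.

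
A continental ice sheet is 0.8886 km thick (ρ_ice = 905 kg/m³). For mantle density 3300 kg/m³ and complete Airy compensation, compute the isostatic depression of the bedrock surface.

0.244 km

For local isostatic compensation: the ice load ρ_ice t is balanced by mantle displaced below, ρ_m s.
s = t ρ_ice / ρ_m = 0.8886 km × 905/3300 = 0.244 km.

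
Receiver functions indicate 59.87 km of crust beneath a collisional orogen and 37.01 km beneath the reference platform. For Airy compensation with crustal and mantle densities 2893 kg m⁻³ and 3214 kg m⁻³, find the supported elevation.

Excess crust Δ = 59.87 km − 37.01 km = 22.86 km, split between elevation h and root r with h + r = Δ.
Airy balance ρ_c h = (ρ_m − ρ_c) r gives r = h ρ_c/(ρ_m − ρ_c), so h (1 + ρ_c/(ρ_m − ρ_c)) = Δ, i.e. h = Δ (ρ_m − ρ_c)/ρ_m.
h = 22.86 km × 321/3214 = 2.28 km.

2.28 km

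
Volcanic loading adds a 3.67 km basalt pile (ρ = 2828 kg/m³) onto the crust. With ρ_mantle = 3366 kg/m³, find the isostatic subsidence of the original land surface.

3.08 km

Subaerial loading: s = t ρ_load / ρ_m.
s = 3.67 km × 2828/3366 = 3.08 km.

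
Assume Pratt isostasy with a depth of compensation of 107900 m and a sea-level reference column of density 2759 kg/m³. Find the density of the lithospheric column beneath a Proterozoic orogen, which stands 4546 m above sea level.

2650 kg/m³

Pratt balance: ρ_ref D = ρ (D + h).
ρ = ρ_ref D/(D + h) = 2759 × 107900 m/(107900 m + 4546 m) = 2650 kg/m³.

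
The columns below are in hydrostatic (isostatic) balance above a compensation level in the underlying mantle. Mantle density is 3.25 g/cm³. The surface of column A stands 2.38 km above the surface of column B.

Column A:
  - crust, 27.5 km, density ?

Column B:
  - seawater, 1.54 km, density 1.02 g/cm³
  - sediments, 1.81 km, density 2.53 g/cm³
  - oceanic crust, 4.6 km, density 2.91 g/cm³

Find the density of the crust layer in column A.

Take the compensation level at the base of the deeper column (depth z_c below the surface of column A) and equate Σ ρ_i t_i down to z_c; mantle fills any gap and the z_c terms cancel.
Column A: 27.5×ρ + (z_c − 27.5)×3.25
Column B: 2.38×0 + 1.54×1.02 + 1.81×2.53 + 4.6×2.91 + (z_c − 2.38 − 7.95)×3.25
The z_c×3.25 term appears on both sides and cancels. Collect the known terms of each column as K = Σ(ρt)_known − 3.25 × (depth of known layers): K_A = 0 − 3.25×27.5 = −89.375; K_B = 19.5361 − 3.25×(2.38 + 7.95) = −14.0364.
Balance: K_A + 27.5×ρ = K_B, so ρ = (K_B − K_A)/27.5 = 75.3386/27.5 = 2.74 g/cm³.

2.74 g/cm³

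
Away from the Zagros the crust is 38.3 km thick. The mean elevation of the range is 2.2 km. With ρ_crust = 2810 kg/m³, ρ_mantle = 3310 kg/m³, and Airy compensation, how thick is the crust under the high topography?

52.9 km

Root depth r = h ρ_c / (ρ_m − ρ_c) = 2.2 km × 2810 / 500 = 12.36 km.
Total thickness = T + h + r = 38.3 km + 2.2 km + 12.36 km = 52.9 km.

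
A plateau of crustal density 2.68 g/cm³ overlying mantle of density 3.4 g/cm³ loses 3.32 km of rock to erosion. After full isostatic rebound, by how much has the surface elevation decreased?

Rebound u = e ρ_c/ρ_m = 3.32 km × 2.68/3.4 = 2.617 km.
Net surface drop = e − u = 3.32 km − 2.617 km = e (ρ_m − ρ_c)/ρ_m = 0.703 km.

0.703 km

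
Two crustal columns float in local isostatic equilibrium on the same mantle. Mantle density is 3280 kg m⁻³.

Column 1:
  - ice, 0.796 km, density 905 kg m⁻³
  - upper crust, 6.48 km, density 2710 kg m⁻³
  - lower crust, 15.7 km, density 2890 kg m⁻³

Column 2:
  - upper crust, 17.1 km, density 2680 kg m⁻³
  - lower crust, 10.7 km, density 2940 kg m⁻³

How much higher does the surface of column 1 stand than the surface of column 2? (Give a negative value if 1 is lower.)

For any compensation level in the mantle, the mantle terms cancel and isostasy reduces to e = (Σt_1 − Σt_2) − (Σ(ρt)_1 − Σ(ρt)_2) / ρ_m.
Σt_1 = 22.976 km; Σt_2 = 27.8 km; Σ(ρt)_1 = 63654.18; Σ(ρt)_2 = 77286 (in km·kg m⁻³).
e = (22.976 − 27.8) − (63654.18 − 77286) / 3280 = −0.668 km.

−0.668 km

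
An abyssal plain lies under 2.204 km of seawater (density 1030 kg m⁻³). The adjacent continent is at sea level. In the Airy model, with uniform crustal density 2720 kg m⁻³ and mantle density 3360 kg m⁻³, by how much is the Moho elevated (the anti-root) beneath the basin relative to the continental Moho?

5.82 km

For local isostatic compensation: replacing crust with seawater at the top is compensated by replacing crust with mantle at the base: d (ρ_c − ρ_w) = a (ρ_m − ρ_c).
a = d (ρ_c − ρ_w)/(ρ_m − ρ_c) = 2.204 km × 1690/640 = 5.82 km.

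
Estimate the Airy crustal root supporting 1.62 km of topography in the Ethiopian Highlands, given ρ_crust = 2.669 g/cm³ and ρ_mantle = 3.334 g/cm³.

6.5 km

For local isostatic compensation: the weight of the topography is balanced by the buoyancy of the root, ρ_c h = (ρ_m − ρ_c) r.
r = h · ρ_c / (ρ_m − ρ_c) = 1.62 km × 2.669 / (3.334 − 2.669) = 6.5 km.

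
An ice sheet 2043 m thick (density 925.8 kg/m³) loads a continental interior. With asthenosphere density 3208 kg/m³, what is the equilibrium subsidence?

By Archimedes' principle applied to the lithosphere: the ice load ρ_ice t is balanced by mantle displaced below, ρ_m s.
s = t ρ_ice / ρ_m = 2043 m × 925.8/3208 = 590 m.

590 m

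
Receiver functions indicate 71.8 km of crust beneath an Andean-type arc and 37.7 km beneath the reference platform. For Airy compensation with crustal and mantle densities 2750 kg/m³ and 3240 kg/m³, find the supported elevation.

Excess crust Δ = 71.8 km − 37.7 km = 34.1 km, split between elevation h and root r with h + r = Δ.
Airy balance ρ_c h = (ρ_m − ρ_c) r gives r = h ρ_c/(ρ_m − ρ_c), so h (1 + ρ_c/(ρ_m − ρ_c)) = Δ, i.e. h = Δ (ρ_m − ρ_c)/ρ_m.
h = 34.1 km × 490/3240 = 5.16 km.

5.16 km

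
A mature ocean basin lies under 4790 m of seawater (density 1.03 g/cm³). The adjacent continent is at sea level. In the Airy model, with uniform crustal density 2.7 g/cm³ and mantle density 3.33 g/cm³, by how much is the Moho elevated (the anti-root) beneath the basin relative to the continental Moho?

12700 m

Equating mass per unit area of the two columns: replacing crust with seawater at the top is compensated by replacing crust with mantle at the base: d (ρ_c − ρ_w) = a (ρ_m − ρ_c).
a = d (ρ_c − ρ_w)/(ρ_m − ρ_c) = 4790 m × 1.67/0.63 = 12700 m.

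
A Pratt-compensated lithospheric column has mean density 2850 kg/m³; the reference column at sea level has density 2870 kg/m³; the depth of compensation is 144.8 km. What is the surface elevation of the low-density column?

1.02 km

ρ_ref D = ρ (D + h) → h = D (ρ_ref − ρ)/ρ.
h = 144.8 km × (2870 − 2850)/2850 = 1.02 km.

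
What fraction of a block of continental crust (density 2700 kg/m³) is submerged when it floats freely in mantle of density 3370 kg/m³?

80.1%

Submerged fraction = ρ_obj/ρ_fluid = 2700/3370 = 80.1%.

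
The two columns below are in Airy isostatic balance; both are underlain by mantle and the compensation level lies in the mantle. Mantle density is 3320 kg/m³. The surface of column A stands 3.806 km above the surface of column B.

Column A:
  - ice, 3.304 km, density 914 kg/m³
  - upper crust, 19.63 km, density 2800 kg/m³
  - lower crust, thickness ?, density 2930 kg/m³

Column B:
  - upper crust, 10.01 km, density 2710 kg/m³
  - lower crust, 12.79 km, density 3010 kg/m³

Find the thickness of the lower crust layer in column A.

11.7 km

Take the compensation level at the base of the deeper column (depth z_c below the surface of column A) and equate Σ ρ_i t_i down to z_c; mantle fills any gap and the z_c terms cancel.
Column A: 3.304×914 + 19.63×2800 + x×2930 + (z_c − 22.934 − x)×3320
Column B: 3.806×0 + 10.01×2710 + 12.79×3010 + (z_c − 3.806 − 22.8)×3320
The z_c×3320 term appears on both sides and cancels. Collect the known terms of each column as K = Σ(ρt)_known − 3320 × (depth of known layers): K_A = 57983.856 − 3320×22.934 = −18157.024; K_B = 65625 − 3320×(3.806 + 22.8) = −22706.92.
Balance: K_A − x×(3320 − 2930) = K_B, so x = (K_A − K_B)/(3320 − 2930) = 4549.9/390 = 11.7 km.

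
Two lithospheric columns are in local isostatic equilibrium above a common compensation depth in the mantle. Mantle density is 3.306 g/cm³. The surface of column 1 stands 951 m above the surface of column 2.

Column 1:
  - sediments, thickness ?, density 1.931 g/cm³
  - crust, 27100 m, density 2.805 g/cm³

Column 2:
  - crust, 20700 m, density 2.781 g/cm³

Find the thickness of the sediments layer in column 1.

316 m

Take the compensation level at the base of the deeper column (depth z_c below the surface of column 1) and equate Σ ρ_i t_i down to z_c; mantle fills any gap and the z_c terms cancel.
Column 1: x×1.931 + 27100×2.805 + (z_c − 27100 − x)×3.306
Column 2: 951×0 + 20700×2.781 + (z_c − 951 − 20700)×3.306
The z_c×3.306 term appears on both sides and cancels. Collect the known terms of each column as K = Σ(ρt)_known − 3.306 × (depth of known layers): K_1 = 76015.5 − 3.306×27100 = −13577.1; K_2 = 57566.7 − 3.306×(951 + 20700) = −14011.506.
Balance: K_1 − x×(3.306 − 1.931) = K_2, so x = (K_1 − K_2)/(3.306 − 1.931) = 434.406/1.375 = 316 m.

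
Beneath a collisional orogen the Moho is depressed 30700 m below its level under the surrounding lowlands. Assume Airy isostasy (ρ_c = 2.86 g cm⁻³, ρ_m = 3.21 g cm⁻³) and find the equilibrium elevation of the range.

3760 m

By Archimedes' principle applied to the lithosphere: ρ_c h = (ρ_m − ρ_c) r.
h = r (ρ_m − ρ_c) / ρ_c = 30700 m × (3.21 − 2.86) / 2.86 = 3760 m.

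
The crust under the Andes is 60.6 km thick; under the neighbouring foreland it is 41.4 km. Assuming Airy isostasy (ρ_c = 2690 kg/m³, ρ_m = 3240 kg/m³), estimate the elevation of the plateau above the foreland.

Excess crust Δ = 60.6 km − 41.4 km = 19.2 km, split between elevation h and root r with h + r = Δ.
Airy balance ρ_c h = (ρ_m − ρ_c) r gives r = h ρ_c/(ρ_m − ρ_c), so h (1 + ρ_c/(ρ_m − ρ_c)) = Δ, i.e. h = Δ (ρ_m − ρ_c)/ρ_m.
h = 19.2 km × 550/3240 = 3.26 km.

3.26 km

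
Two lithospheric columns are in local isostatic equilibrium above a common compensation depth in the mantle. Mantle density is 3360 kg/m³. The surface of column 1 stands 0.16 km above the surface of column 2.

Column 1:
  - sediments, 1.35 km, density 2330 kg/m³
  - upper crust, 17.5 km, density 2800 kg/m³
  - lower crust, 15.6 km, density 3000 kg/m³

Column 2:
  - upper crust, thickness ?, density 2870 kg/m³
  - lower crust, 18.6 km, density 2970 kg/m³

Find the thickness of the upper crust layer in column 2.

18.4 km

Take the compensation level at the base of the deeper column (depth z_c below the surface of column 1) and equate Σ ρ_i t_i down to z_c; mantle fills any gap and the z_c terms cancel.
Column 1: 1.35×2330 + 17.5×2800 + 15.6×3000 + (z_c − 34.45)×3360
Column 2: 0.16×0 + x×2870 + 18.6×2970 + (z_c − 0.16 − 18.6 − x)×3360
The z_c×3360 term appears on both sides and cancels. Collect the known terms of each column as K = Σ(ρt)_known − 3360 × (depth of known layers): K_1 = 98945.5 − 3360×34.45 = −16806.5; K_2 = 55242 − 3360×(0.16 + 18.6) = −7791.6.
Balance: K_1 = K_2 − x×(3360 − 2870), so x = (K_2 − K_1)/(3360 − 2870) = 9014.9/490 = 18.4 km.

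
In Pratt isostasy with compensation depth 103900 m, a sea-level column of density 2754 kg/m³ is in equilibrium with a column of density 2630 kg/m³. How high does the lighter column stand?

ρ_ref D = ρ (D + h) → h = D (ρ_ref − ρ)/ρ.
h = 103900 m × (2754 − 2630)/2630 = 4900 m.

4900 m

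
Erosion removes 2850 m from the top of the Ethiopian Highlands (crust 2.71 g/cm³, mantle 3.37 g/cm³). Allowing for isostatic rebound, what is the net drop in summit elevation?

Rebound u = e ρ_c/ρ_m = 2850 m × 2.71/3.37 = 2292 m.
Net surface drop = e − u = 2850 m − 2292 m = e (ρ_m − ρ_c)/ρ_m = 558 m.

558 m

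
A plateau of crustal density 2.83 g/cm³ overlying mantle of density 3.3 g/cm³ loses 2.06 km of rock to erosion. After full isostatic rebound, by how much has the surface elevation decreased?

Rebound u = e ρ_c/ρ_m = 2.06 km × 2.83/3.3 = 1.767 km.
Net surface drop = e − u = 2.06 km − 1.767 km = e (ρ_m − ρ_c)/ρ_m = 0.293 km.

0.293 km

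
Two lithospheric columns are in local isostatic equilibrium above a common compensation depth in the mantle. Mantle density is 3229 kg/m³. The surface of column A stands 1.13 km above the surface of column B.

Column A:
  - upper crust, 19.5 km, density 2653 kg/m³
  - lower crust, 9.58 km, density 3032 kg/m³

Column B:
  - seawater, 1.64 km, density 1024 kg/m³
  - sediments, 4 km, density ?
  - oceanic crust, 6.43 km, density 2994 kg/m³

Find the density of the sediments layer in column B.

2140 kg/m³

Take the compensation level at the base of the deeper column (depth z_c below the surface of column A) and equate Σ ρ_i t_i down to z_c; mantle fills any gap and the z_c terms cancel.
Column A: 19.5×2653 + 9.58×3032 + (z_c − 29.08)×3229
Column B: 1.13×0 + 1.64×1024 + 4×ρ + 6.43×2994 + (z_c − 1.13 − 12.07)×3229
The z_c×3229 term appears on both sides and cancels. Collect the known terms of each column as K = Σ(ρt)_known − 3229 × (depth of known layers): K_A = 80780.06 − 3229×29.08 = −13119.26; K_B = 20930.78 − 3229×(1.13 + 12.07) = −21692.02.
Balance: K_A = K_B + 4×ρ, so ρ = (K_A − K_B)/4 = 8572.76/4 = 2140 kg/m³.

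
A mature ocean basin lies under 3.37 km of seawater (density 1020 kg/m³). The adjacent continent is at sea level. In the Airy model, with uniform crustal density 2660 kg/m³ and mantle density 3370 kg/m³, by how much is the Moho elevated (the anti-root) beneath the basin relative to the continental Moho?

7.78 km

Balancing pressure at the compensation depth: replacing crust with seawater at the top is compensated by replacing crust with mantle at the base: d (ρ_c − ρ_w) = a (ρ_m − ρ_c).
a = d (ρ_c − ρ_w)/(ρ_m − ρ_c) = 3.37 km × 1640/710 = 7.78 km.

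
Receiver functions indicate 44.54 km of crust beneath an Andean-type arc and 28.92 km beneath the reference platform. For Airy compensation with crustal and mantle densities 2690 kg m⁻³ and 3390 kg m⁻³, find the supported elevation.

Excess crust Δ = 44.54 km − 28.92 km = 15.62 km, split between elevation h and root r with h + r = Δ.
Airy balance ρ_c h = (ρ_m − ρ_c) r gives r = h ρ_c/(ρ_m − ρ_c), so h (1 + ρ_c/(ρ_m − ρ_c)) = Δ, i.e. h = Δ (ρ_m − ρ_c)/ρ_m.
h = 15.62 km × 700/3390 = 3.23 km.

3.23 km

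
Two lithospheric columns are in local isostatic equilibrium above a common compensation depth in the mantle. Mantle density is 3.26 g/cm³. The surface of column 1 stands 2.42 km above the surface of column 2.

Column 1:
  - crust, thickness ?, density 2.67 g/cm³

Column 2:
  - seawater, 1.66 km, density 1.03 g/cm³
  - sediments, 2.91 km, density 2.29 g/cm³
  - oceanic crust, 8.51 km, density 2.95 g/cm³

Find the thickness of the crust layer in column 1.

28.9 km

Take the compensation level at the base of the deeper column (depth z_c below the surface of column 1) and equate Σ ρ_i t_i down to z_c; mantle fills any gap and the z_c terms cancel.
Column 1: x×2.67 + (z_c − 0 − x)×3.26
Column 2: 2.42×0 + 1.66×1.03 + 2.91×2.29 + 8.51×2.95 + (z_c − 2.42 − 13.08)×3.26
The z_c×3.26 term appears on both sides and cancels. Collect the known terms of each column as K = Σ(ρt)_known − 3.26 × (depth of known layers): K_1 = 0 − 3.26×0 = 0; K_2 = 33.4782 − 3.26×(2.42 + 13.08) = −17.0518.
Balance: K_1 − x×(3.26 − 2.67) = K_2, so x = (K_1 − K_2)/(3.26 − 2.67) = 17.0518/0.59 = 28.9 km.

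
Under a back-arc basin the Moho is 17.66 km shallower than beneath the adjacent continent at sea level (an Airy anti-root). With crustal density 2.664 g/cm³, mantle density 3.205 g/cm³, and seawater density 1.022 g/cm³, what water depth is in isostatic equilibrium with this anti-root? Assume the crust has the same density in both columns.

Replacing a thickness d of crust by seawater at the top must be balanced by replacing crust with mantle at the base: d (ρ_c − ρ_w) = a (ρ_m − ρ_c).
d = a (ρ_m − ρ_c)/(ρ_c − ρ_w) = 17.66 km × 0.541/1.642 = 5.82 km.

5.82 km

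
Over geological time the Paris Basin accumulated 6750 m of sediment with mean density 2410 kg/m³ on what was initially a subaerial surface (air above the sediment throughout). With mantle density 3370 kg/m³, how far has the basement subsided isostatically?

4830 m

Subaerial load: s = t ρ_sed / ρ_m = 6750 m × 2410/3370 = 4830 m.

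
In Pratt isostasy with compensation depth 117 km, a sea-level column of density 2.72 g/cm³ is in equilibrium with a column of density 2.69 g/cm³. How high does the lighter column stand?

1.3 km

ρ_ref D = ρ (D + h) → h = D (ρ_ref − ρ)/ρ.
h = 117 km × (2.72 − 2.69)/2.69 = 1.3 km.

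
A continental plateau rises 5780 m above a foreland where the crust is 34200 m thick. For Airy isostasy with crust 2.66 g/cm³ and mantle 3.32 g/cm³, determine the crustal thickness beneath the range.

Root depth r = h ρ_c / (ρ_m − ρ_c) = 5780 m × 2.66 / 0.66 = 23300 m.
Total thickness = T + h + r = 34200 m + 5780 m + 23300 m = 63300 m.

63300 m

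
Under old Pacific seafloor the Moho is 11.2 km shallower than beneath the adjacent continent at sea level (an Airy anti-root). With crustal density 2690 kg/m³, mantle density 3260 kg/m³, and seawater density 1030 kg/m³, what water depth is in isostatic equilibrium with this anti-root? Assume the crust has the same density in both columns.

Replacing a thickness d of crust by seawater at the top must be balanced by replacing crust with mantle at the base: d (ρ_c − ρ_w) = a (ρ_m − ρ_c).
d = a (ρ_m − ρ_c)/(ρ_c − ρ_w) = 11.2 km × 570/1660 = 3.85 km.

3.85 km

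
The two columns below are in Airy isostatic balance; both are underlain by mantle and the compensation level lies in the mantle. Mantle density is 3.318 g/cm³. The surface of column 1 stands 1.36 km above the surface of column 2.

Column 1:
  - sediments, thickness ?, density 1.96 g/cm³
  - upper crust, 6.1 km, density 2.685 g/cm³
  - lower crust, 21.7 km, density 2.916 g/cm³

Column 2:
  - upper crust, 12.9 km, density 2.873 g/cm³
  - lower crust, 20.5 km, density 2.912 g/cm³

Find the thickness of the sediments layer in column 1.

4.41 km

Take the compensation level at the base of the deeper column (depth z_c below the surface of column 1) and equate Σ ρ_i t_i down to z_c; mantle fills any gap and the z_c terms cancel.
Column 1: x×1.96 + 6.1×2.685 + 21.7×2.916 + (z_c − 27.8 − x)×3.318
Column 2: 1.36×0 + 12.9×2.873 + 20.5×2.912 + (z_c − 1.36 − 33.4)×3.318
The z_c×3.318 term appears on both sides and cancels. Collect the known terms of each column as K = Σ(ρt)_known − 3.318 × (depth of known layers): K_1 = 79.6557 − 3.318×27.8 = −12.5847; K_2 = 96.7577 − 3.318×(1.36 + 33.4) = −18.57598.
Balance: K_1 − x×(3.318 − 1.96) = K_2, so x = (K_1 − K_2)/(3.318 − 1.96) = 5.99128/1.358 = 4.41 km.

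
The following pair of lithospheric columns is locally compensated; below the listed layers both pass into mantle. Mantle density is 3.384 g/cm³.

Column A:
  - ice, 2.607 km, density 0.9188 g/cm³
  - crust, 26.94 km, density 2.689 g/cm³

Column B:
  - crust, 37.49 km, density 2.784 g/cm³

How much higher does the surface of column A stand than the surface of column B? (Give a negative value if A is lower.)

For any compensation level in the mantle, the mantle terms cancel and isostasy reduces to e = (Σt_A − Σt_B) − (Σ(ρt)_A − Σ(ρt)_B) / ρ_m.
Σt_A = 29.547 km; Σt_B = 37.49 km; Σ(ρt)_A = 74.8369716; Σ(ρt)_B = 104.37216 (in km·g/cm³).
e = (29.547 − 37.49) − (74.8369716 − 104.37216) / 3.384 = 0.785 km.

0.785 km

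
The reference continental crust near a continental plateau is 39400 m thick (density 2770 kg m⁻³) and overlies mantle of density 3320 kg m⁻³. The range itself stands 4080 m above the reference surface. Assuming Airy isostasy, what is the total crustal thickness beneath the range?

Root depth r = h ρ_c / (ρ_m − ρ_c) = 4080 m × 2770 / 550 = 20550 m.
Total thickness = T + h + r = 39400 m + 4080 m + 20550 m = 64000 m.

64000 m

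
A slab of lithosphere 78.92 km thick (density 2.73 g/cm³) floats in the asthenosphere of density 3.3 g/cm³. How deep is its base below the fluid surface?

65.3 km

Draft d = t ρ_obj/ρ_fluid = 78.92 km × 2.73/3.3 = 65.3 km.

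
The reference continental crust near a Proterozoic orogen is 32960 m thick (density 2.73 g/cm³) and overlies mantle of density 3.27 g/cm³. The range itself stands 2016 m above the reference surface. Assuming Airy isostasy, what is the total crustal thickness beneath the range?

Root depth r = h ρ_c / (ρ_m − ρ_c) = 2016 m × 2.73 / 0.54 = 10190 m.
Total thickness = T + h + r = 32960 m + 2016 m + 10190 m = 45200 m.

45200 m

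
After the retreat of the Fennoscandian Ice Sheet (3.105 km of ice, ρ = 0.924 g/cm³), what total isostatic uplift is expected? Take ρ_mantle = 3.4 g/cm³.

0.844 km

Removing the load lets mantle flow back in; uplift u satisfies ρ_ice t = ρ_m u.
u = t ρ_ice/ρ_m = 3.105 km × 0.924/3.4 = 0.844 km.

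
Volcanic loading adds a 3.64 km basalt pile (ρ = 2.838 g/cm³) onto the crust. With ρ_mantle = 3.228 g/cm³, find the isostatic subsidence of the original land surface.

3.2 km

Subaerial loading: s = t ρ_load / ρ_m.
s = 3.64 km × 2.838/3.228 = 3.2 km.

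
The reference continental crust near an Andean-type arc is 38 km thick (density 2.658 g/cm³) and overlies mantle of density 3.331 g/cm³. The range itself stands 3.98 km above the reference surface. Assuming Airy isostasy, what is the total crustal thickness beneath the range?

57.7 km

Root depth r = h ρ_c / (ρ_m − ρ_c) = 3.98 km × 2.658 / 0.673 = 15.72 km.
Total thickness = T + h + r = 38 km + 3.98 km + 15.72 km = 57.7 km.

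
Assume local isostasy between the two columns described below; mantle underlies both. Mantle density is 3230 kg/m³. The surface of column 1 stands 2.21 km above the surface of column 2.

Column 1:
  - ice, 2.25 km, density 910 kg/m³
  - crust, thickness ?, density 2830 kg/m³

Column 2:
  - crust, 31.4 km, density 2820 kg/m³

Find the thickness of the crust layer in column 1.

Take the compensation level at the base of the deeper column (depth z_c below the surface of column 1) and equate Σ ρ_i t_i down to z_c; mantle fills any gap and the z_c terms cancel.
Column 1: 2.25×910 + x×2830 + (z_c − 2.25 − x)×3230
Column 2: 2.21×0 + 31.4×2820 + (z_c − 2.21 − 31.4)×3230
The z_c×3230 term appears on both sides and cancels. Collect the known terms of each column as K = Σ(ρt)_known − 3230 × (depth of known layers): K_1 = 2047.5 − 3230×2.25 = −5220; K_2 = 88548 − 3230×(2.21 + 31.4) = −20012.3.
Balance: K_1 − x×(3230 − 2830) = K_2, so x = (K_1 − K_2)/(3230 − 2830) = 14792.3/400 = 37 km.

37 km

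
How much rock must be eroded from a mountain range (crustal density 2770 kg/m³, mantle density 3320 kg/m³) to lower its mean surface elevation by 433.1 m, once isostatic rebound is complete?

Net drop Δ = e − u = e − e ρ_c/ρ_m = e (ρ_m − ρ_c)/ρ_m.
e = Δ ρ_m/(ρ_m − ρ_c) = 433.1 m × 3320/550 = 2610 m.

2610 m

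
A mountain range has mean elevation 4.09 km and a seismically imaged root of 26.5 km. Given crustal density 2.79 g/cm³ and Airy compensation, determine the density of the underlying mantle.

3.22 g/cm³

Airy balance: ρ_c h = (ρ_m − ρ_c) r → ρ_m = ρ_c (1 + h/r).
ρ_m = 2.79 × (1 + 4.09 km/26.5 km) = 3.22 g/cm³.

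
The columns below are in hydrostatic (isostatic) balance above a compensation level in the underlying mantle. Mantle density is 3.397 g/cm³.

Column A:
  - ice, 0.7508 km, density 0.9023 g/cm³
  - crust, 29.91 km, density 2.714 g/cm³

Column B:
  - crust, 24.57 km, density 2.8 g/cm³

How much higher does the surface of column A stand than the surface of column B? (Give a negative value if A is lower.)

For any compensation level in the mantle, the mantle terms cancel and isostasy reduces to e = (Σt_A − Σt_B) − (Σ(ρt)_A − Σ(ρt)_B) / ρ_m.
Σt_A = 30.6608 km; Σt_B = 24.57 km; Σ(ρt)_A = 81.8531868; Σ(ρt)_B = 68.796 (in km·g/cm³).
e = (30.6608 − 24.57) − (81.8531868 − 68.796) / 3.397 = 2.25 km.

2.25 km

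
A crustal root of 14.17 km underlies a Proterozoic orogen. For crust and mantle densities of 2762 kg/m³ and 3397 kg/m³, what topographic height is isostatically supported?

For local isostatic compensation: ρ_c h = (ρ_m − ρ_c) r.
h = r (ρ_m − ρ_c) / ρ_c = 14.17 km × (3397 − 2762) / 2762 = 3.26 km.

3.26 km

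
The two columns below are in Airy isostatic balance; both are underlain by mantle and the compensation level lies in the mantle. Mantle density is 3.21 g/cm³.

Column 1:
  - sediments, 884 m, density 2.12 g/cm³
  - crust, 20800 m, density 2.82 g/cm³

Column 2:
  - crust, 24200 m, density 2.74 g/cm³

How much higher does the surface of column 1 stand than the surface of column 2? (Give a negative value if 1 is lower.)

For any compensation level in the mantle, the mantle terms cancel and isostasy reduces to e = (Σt_1 − Σt_2) − (Σ(ρt)_1 − Σ(ρt)_2) / ρ_m.
Σt_1 = 21684 m; Σt_2 = 24200 m; Σ(ρt)_1 = 60530.08; Σ(ρt)_2 = 66308 (in m·g/cm³).
e = (21684 − 24200) − (60530.08 − 66308) / 3.21 = −716 m.

−716 m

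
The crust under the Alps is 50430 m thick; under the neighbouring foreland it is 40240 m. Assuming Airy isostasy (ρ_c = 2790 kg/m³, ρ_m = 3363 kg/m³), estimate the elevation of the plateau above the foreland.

Excess crust Δ = 50430 m − 40240 m = 10190 m, split between elevation h and root r with h + r = Δ.
Airy balance ρ_c h = (ρ_m − ρ_c) r gives r = h ρ_c/(ρ_m − ρ_c), so h (1 + ρ_c/(ρ_m − ρ_c)) = Δ, i.e. h = Δ (ρ_m − ρ_c)/ρ_m.
h = 10190 m × 573/3363 = 1740 m.

1740 m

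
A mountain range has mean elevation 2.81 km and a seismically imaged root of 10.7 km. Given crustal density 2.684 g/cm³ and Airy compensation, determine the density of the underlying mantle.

Airy balance: ρ_c h = (ρ_m − ρ_c) r → ρ_m = ρ_c (1 + h/r).
ρ_m = 2.684 × (1 + 2.81 km/10.7 km) = 3.39 g/cm³.

3.39 g/cm³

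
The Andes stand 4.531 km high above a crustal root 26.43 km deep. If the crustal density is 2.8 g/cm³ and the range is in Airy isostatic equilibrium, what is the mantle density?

Airy balance: ρ_c h = (ρ_m − ρ_c) r → ρ_m = ρ_c (1 + h/r).
ρ_m = 2.8 × (1 + 4.531 km/26.43 km) = 3.28 g/cm³.

3.28 g/cm³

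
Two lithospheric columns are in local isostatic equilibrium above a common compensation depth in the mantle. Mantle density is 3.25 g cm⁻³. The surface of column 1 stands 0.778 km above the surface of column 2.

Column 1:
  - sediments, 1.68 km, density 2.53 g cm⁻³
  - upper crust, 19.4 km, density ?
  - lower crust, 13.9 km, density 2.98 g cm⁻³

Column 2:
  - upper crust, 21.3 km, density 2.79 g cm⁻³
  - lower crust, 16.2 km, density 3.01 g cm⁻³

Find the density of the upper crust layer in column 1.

Take the compensation level at the base of the deeper column (depth z_c below the surface of column 1) and equate Σ ρ_i t_i down to z_c; mantle fills any gap and the z_c terms cancel.
Column 1: 1.68×2.53 + 19.4×ρ + 13.9×2.98 + (z_c − 34.98)×3.25
Column 2: 0.778×0 + 21.3×2.79 + 16.2×3.01 + (z_c − 0.778 − 37.5)×3.25
The z_c×3.25 term appears on both sides and cancels. Collect the known terms of each column as K = Σ(ρt)_known − 3.25 × (depth of known layers): K_1 = 45.6724 − 3.25×34.98 = −68.0126; K_2 = 108.189 − 3.25×(0.778 + 37.5) = −16.2145.
Balance: K_1 + 19.4×ρ = K_2, so ρ = (K_2 − K_1)/19.4 = 51.7981/19.4 = 2.67 g cm⁻³.

2.67 g cm⁻³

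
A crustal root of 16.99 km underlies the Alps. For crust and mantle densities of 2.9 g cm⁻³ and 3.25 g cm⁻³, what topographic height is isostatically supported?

2.05 km

Balancing pressure at the compensation depth: ρ_c h = (ρ_m − ρ_c) r.
h = r (ρ_m − ρ_c) / ρ_c = 16.99 km × (3.25 − 2.9) / 2.9 = 2.05 km.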